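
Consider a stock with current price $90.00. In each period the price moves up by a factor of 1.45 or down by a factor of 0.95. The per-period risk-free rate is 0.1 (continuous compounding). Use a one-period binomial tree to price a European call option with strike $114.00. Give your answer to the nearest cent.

$4.63

Risk-neutral probability p = (e^0.1 − 0.95)/(1.45 − 0.95) = 0.1552/0.5000 = 0.3103
Terminal stock prices: S_u = 130.5, S_d = 85.5
Terminal payoffs (S − K): max(16.5, 0) = 16.5, max(-28.5, 0) = 0
Node 0 (S = 90): V_0 = e^(−0.1)·[0.3103·16.5000 + 0.6897·0.0000] = 4.6333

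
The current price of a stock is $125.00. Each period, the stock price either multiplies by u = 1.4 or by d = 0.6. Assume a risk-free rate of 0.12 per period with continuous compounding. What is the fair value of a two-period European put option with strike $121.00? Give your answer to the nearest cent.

$12.59

Risk-neutral probability p = (e^0.12 − 0.6)/(1.4 − 0.6) = 0.5275/0.8000 = 0.6594
Terminal stock prices: S_uu = 245, S_ud = 105, S_dd = 45
Terminal payoffs (K − S): max(-124, 0) = 0, max(16, 0) = 16, max(76, 0) = 76
Node u (S = 175): V_u = e^(−0.12)·[0.6594·0.0000 + 0.3406·16.0000] = 4.8338
Node d (S = 75): V_d = e^(−0.12)·[0.6594·16.0000 + 0.3406·76.0000] = 32.3174
Node 0 (S = 125): V_0 = e^(−0.12)·[0.6594·4.8338 + 0.3406·32.3174] = 12.5903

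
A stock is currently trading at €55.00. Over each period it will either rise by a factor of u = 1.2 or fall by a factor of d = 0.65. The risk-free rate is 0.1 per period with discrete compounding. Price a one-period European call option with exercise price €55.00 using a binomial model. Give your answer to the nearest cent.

Risk-neutral probability p = (1 + 0.1 − 0.65)/(1.2 − 0.65) = 0.4500/0.5500 = 0.8182
Terminal stock prices: S_u = 66, S_d = 35.75
Terminal payoffs (S − K): max(11, 0) = 11, max(-19.25, 0) = 0
Node 0 (S = 55): V_0 = 1/1.1·[0.8182·11.0000 + 0.1818·0.0000] = 8.1818

€8.18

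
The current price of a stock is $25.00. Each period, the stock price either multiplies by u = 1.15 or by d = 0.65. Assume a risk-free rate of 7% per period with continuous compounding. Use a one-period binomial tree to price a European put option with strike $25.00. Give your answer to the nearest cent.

Risk-neutral probability p = (e^0.07 − 0.65)/(1.15 − 0.65) = 0.4225/0.5000 = 0.8450
Terminal stock prices: S_u = 28.75, S_d = 16.25
Terminal payoffs (K − S): max(-3.75, 0) = 0, max(8.75, 0) = 8.75
Node 0 (S = 25): V_0 = e^(−0.07)·[0.8450·0.0000 + 0.1550·8.7500] = 1.2644

$1.26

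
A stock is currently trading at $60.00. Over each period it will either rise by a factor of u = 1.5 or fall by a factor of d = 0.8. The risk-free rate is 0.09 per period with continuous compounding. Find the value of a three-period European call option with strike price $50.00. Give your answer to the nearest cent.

$24.70

Risk-neutral probability p = (e^0.09 − 0.8)/(1.5 − 0.8) = 0.2942/0.7000 = 0.4202
Terminal stock prices: S_uuu = 202.5, S_uud = 108, S_udd = 57.6, S_ddd = 30.72
Terminal payoffs (S − K): max(152.5, 0) = 152.5, max(58, 0) = 58, max(7.6, 0) = 7.6, max(-19.28, 0) = 0
Node uu (S = 135): V_uu = e^(−0.09)·[0.4202·152.5000 + 0.5798·58.0000] = 89.3034
Node ud (S = 72): V_ud = e^(−0.09)·[0.4202·58.0000 + 0.5798·7.6000] = 26.3034
Node dd (S = 38.4): V_dd = e^(−0.09)·[0.4202·7.6000 + 0.5798·0.0000] = 2.9190
Node u (S = 90): V_u = e^(−0.09)·[0.4202·89.3034 + 0.5798·26.3034] = 48.2365
Node d (S = 48): V_d = e^(−0.09)·[0.4202·26.3034 + 0.5798·2.9190] = 11.6492
Node 0 (S = 60): V_0 = e^(−0.09)·[0.4202·48.2365 + 0.5798·11.6492] = 24.6990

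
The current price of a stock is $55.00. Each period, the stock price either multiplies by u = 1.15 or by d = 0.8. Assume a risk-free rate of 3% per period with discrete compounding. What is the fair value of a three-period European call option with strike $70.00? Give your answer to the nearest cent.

$3.54

Risk-neutral probability p = (1 + 0.03 − 0.8)/(1.15 − 0.8) = 0.2300/0.3500 = 0.6571
Terminal stock prices: S_uuu = 83.65, S_uud = 58.19, S_udd = 40.48, S_ddd = 28.16
Terminal payoffs (S − K): max(13.65, 0) = 13.65, max(-11.81, 0) = 0, max(-29.52, 0) = 0, max(-41.84, 0) = 0
Node uu (S = 72.74): V_uu = 1/1.03·[0.6571·13.6481 + 0.3429·0.0000] = 8.7075
Node ud (S = 50.6): V_ud = 1/1.03·[0.6571·0.0000 + 0.3429·0.0000] = 0.0000
Node dd (S = 35.2): V_dd = 1/1.03·[0.6571·0.0000 + 0.3429·0.0000] = 0.0000
Node u (S = 63.25): V_u = 1/1.03·[0.6571·8.7075 + 0.3429·0.0000] = 5.5554
Node d (S = 44): V_d = 1/1.03·[0.6571·0.0000 + 0.3429·0.0000] = 0.0000
Node 0 (S = 55): V_0 = 1/1.03·[0.6571·5.5554 + 0.3429·0.0000] = 3.5444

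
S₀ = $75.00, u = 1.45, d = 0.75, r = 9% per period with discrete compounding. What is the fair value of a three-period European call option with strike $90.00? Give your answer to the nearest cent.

$20.21

Risk-neutral probability p = (1 + 0.09 − 0.75)/(1.45 − 0.75) = 0.3400/0.7000 = 0.4857
Terminal stock prices: S_uuu = 228.6, S_uud = 118.3, S_udd = 61.17, S_ddd = 31.64
Terminal payoffs (S − K): max(138.6, 0) = 138.6, max(28.27, 0) = 28.27, max(-28.83, 0) = 0, max(-58.36, 0) = 0
Node uu (S = 157.7): V_uu = 1/1.09·[0.4857·138.6469 + 0.5143·28.2656] = 75.1187
Node ud (S = 81.56): V_ud = 1/1.09·[0.4857·28.2656 + 0.5143·0.0000] = 12.5954
Node dd (S = 42.19): V_dd = 1/1.09·[0.4857·0.0000 + 0.5143·0.0000] = 0.0000
Node u (S = 108.8): V_u = 1/1.09·[0.4857·75.1187 + 0.5143·12.5954] = 39.4164
Node d (S = 56.25): V_d = 1/1.09·[0.4857·12.5954 + 0.5143·0.0000] = 5.6126
Node 0 (S = 75): V_0 = 1/1.09·[0.4857·39.4164 + 0.5143·5.6126] = 20.2125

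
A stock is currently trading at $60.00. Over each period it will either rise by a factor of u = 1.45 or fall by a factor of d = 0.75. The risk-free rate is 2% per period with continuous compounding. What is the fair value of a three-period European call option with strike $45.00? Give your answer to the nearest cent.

Risk-neutral probability p = (e^0.02 − 0.75)/(1.45 − 0.75) = 0.2702/0.7000 = 0.3860
Terminal stock prices: S_uuu = 182.9, S_uud = 94.61, S_udd = 48.94, S_ddd = 25.31
Terminal payoffs (S − K): max(137.9, 0) = 137.9, max(49.61, 0) = 49.61, max(3.938, 0) = 3.938, max(-19.69, 0) = 0
Node uu (S = 126.2): V_uu = e^(−0.02)·[0.3860·137.9175 + 0.6140·49.6125] = 82.0411
Node ud (S = 65.25): V_ud = e^(−0.02)·[0.3860·49.6125 + 0.6140·3.9375] = 21.1411
Node dd (S = 33.75): V_dd = e^(−0.02)·[0.3860·3.9375 + 0.6140·0.0000] = 1.4898
Node u (S = 87): V_u = e^(−0.02)·[0.3860·82.0411 + 0.6140·21.1411] = 43.7645
Node d (S = 45): V_d = e^(−0.02)·[0.3860·21.1411 + 0.6140·1.4898] = 8.8955
Node 0 (S = 60): V_0 = e^(−0.02)·[0.3860·43.7645 + 0.6140·8.8955] = 21.9123

$21.91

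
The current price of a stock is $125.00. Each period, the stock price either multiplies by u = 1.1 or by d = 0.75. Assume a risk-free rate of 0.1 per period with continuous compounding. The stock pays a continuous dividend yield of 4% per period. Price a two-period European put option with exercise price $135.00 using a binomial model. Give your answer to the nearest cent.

Per-period risk-free factor R = e^0.1 = 1.1052; dividend-adjusted growth = e^(0.1−0.04) = 1.0618.
Risk-neutral probability p = (1.0618 − 0.75)/(1.1 − 0.75) = 0.3118/0.3500 = 0.8910
Terminal stock prices: S_uu = 151.3, S_ud = 103.1, S_dd = 70.31
Terminal payoffs (K − S): max(-16.25, 0) = 0, max(31.88, 0) = 31.88, max(64.69, 0) = 64.69
Node u (S = 137.5): V_u = e^(−0.1)·[0.8910·0.0000 + 0.1090·31.8750] = 3.1449
Node d (S = 93.75): V_d = e^(−0.1)·[0.8910·31.8750 + 0.1090·64.6875] = 32.0790
Node 0 (S = 125): V_0 = e^(−0.1)·[0.8910·3.1449 + 0.1090·32.0790] = 5.7003

$5.70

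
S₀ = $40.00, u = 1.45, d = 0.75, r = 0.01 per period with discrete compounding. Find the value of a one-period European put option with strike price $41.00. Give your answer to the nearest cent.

$6.85

Risk-neutral probability p = (1 + 0.01 − 0.75)/(1.45 − 0.75) = 0.2600/0.7000 = 0.3714
Terminal stock prices: S_u = 58, S_d = 30
Terminal payoffs (K − S): max(-17, 0) = 0, max(11, 0) = 11
Node 0 (S = 40): V_0 = 1/1.01·[0.3714·0.0000 + 0.6286·11.0000] = 6.8458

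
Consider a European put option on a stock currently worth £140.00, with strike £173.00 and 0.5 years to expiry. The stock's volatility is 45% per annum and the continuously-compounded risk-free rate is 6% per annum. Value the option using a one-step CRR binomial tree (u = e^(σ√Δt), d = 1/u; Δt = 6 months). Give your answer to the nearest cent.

£36.72

CRR parameters: u = e^(σ√Δt) = e^(0.45·√0.5) = 1.3746, d = 1/u = 0.7275
Per-period rate: rΔt = 0.06·0.5 = 0.03, so R = e^0.03 = 1.0305
Risk-neutral probability p = (e^0.03 − 0.7275)/(1.3746 − 0.7275) = 0.3030/0.6472 = 0.4682
Terminal stock prices: S_u = 192.5, S_d = 101.8
Terminal payoffs (K − S): max(-19.45, 0) = 0, max(71.16, 0) = 71.16
Node 0 (S = 140): V_0 = e^(−0.03)·[0.4682·0.0000 + 0.5318·71.1558] = 36.7243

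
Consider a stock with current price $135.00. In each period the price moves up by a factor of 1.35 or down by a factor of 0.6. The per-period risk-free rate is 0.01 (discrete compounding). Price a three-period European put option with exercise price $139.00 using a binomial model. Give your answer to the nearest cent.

$33.94

Risk-neutral probability p = (1 + 0.01 − 0.6)/(1.35 − 0.6) = 0.4100/0.7500 = 0.5467
Terminal stock prices: S_uuu = 332.2, S_uud = 147.6, S_udd = 65.61, S_ddd = 29.16
Terminal payoffs (K − S): max(-193.2, 0) = 0, max(-8.623, 0) = 0, max(73.39, 0) = 73.39, max(109.8, 0) = 109.8
Node uu (S = 246): V_uu = 1/1.01·[0.5467·0.0000 + 0.4533·0.0000] = 0.0000
Node ud (S = 109.3): V_ud = 1/1.01·[0.5467·0.0000 + 0.4533·73.3900] = 32.9407
Node dd (S = 48.6): V_dd = 1/1.01·[0.5467·73.3900 + 0.4533·109.8400] = 89.0238
Node u (S = 182.2): V_u = 1/1.01·[0.5467·0.0000 + 0.4533·32.9407] = 14.7853
Node d (S = 81): V_d = 1/1.01·[0.5467·32.9407 + 0.4533·89.0238] = 57.7872
Node 0 (S = 135): V_0 = 1/1.01·[0.5467·14.7853 + 0.4533·57.7872] = 33.9401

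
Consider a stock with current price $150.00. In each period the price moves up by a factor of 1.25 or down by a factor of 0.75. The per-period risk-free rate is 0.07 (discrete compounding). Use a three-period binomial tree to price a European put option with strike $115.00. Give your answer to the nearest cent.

Risk-neutral probability p = (1 + 0.07 − 0.75)/(1.25 − 0.75) = 0.3200/0.5000 = 0.6400
Terminal stock prices: S_uuu = 293, S_uud = 175.8, S_udd = 105.5, S_ddd = 63.28
Terminal payoffs (K − S): max(-178, 0) = 0, max(-60.78, 0) = 0, max(9.531, 0) = 9.531, max(51.72, 0) = 51.72
Node uu (S = 234.4): V_uu = 1/1.07·[0.6400·0.0000 + 0.3600·0.0000] = 0.0000
Node ud (S = 140.6): V_ud = 1/1.07·[0.6400·0.0000 + 0.3600·9.5312] = 3.2068
Node dd (S = 84.38): V_dd = 1/1.07·[0.6400·9.5312 + 0.3600·51.7188] = 23.1016
Node u (S = 187.5): V_u = 1/1.07·[0.6400·0.0000 + 0.3600·3.2068] = 1.0789
Node d (S = 112.5): V_d = 1/1.07·[0.6400·3.2068 + 0.3600·23.1016] = 9.6906
Node 0 (S = 150): V_0 = 1/1.07·[0.6400·1.0789 + 0.3600·9.6906] = 3.9057

$3.91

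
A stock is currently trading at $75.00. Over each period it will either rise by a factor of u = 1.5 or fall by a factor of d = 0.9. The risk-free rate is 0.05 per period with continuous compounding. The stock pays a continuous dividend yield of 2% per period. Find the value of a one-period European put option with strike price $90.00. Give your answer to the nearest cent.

Per-period risk-free factor R = e^0.05 = 1.0513; dividend-adjusted growth = e^(0.05−0.02) = 1.0305.
Risk-neutral probability p = (1.0305 − 0.9)/(1.5 − 0.9) = 0.1305/0.6000 = 0.2174
Terminal stock prices: S_u = 112.5, S_d = 67.5
Terminal payoffs (K − S): max(-22.5, 0) = 0, max(22.5, 0) = 22.5
Node 0 (S = 75): V_0 = e^(−0.05)·[0.2174·0.0000 + 0.7826·22.5000] = 16.7492

$16.75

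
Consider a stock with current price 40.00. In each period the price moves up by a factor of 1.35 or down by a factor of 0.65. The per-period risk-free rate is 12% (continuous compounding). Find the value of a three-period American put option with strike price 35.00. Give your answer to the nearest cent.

Risk-neutral probability p = (e^0.12 − 0.65)/(1.35 − 0.65) = 0.4775/0.7000 = 0.6821
Terminal stock prices: S_uuu = 98.42, S_uud = 47.39, S_udd = 22.82, S_ddd = 10.98
Terminal payoffs (K − S): max(-63.42, 0) = 0, max(-12.39, 0) = 0, max(12.18, 0) = 12.18, max(24.02, 0) = 24.02
Node uu (S = 72.9): continuation = e^(−0.12)·[0.6821·0.0000 + 0.3179·0.0000] = 0.0000; exercise value = 0.0000 ≤ continuation, so V_uu = 0.0000
Node ud (S = 35.1): continuation = e^(−0.12)·[0.6821·0.0000 + 0.3179·12.1850] = 3.4352; exercise value = 0.0000 ≤ continuation, so V_ud = 3.4352
Node dd (S = 16.9): continuation = e^(−0.12)·[0.6821·12.1850 + 0.3179·24.0150] = 14.1422; exercise value = 18.1000 > continuation, so V_dd = 18.1000 (exercise)
Node u (S = 54): continuation = e^(−0.12)·[0.6821·0.0000 + 0.3179·3.4352] = 0.9684; exercise value = 0.0000 ≤ continuation, so V_u = 0.9684
Node d (S = 26): continuation = e^(−0.12)·[0.6821·3.4352 + 0.3179·18.1000] = 7.1810; exercise value = 9.0000 > continuation, so V_d = 9.0000 (exercise)
Node 0 (S = 40): continuation = e^(−0.12)·[0.6821·0.9684 + 0.3179·9.0000] = 3.1232; exercise value = 0.0000 ≤ continuation, so V_0 = 3.1232

3.12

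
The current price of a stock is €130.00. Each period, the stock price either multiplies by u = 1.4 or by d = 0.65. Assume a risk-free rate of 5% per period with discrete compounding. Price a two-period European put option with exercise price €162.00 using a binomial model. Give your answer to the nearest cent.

Risk-neutral probability p = (1 + 0.05 − 0.65)/(1.4 − 0.65) = 0.4000/0.7500 = 0.5333
Terminal stock prices: S_uu = 254.8, S_ud = 118.3, S_dd = 54.93
Terminal payoffs (K − S): max(-92.8, 0) = 0, max(43.7, 0) = 43.7, max(107.1, 0) = 107.1
Node u (S = 182): V_u = 1/1.05·[0.5333·0.0000 + 0.4667·43.7000] = 19.4222
Node d (S = 84.5): V_d = 1/1.05·[0.5333·43.7000 + 0.4667·107.0750] = 69.7857
Node 0 (S = 130): V_0 = 1/1.05·[0.5333·19.4222 + 0.4667·69.7857] = 40.8811

€40.88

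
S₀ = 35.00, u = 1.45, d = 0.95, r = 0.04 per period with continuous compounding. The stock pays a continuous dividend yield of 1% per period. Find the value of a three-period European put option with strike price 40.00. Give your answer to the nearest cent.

Per-period risk-free factor R = e^0.04 = 1.0408; dividend-adjusted growth = e^(0.04−0.01) = 1.0305.
Risk-neutral probability p = (1.0305 − 0.95)/(1.45 − 0.95) = 0.0805/0.5000 = 0.1609
Terminal stock prices: S_uuu = 106.7, S_uud = 69.91, S_udd = 45.8, S_ddd = 30.01
Terminal payoffs (K − S): max(-66.7, 0) = 0, max(-29.91, 0) = 0, max(-5.802, 0) = 0, max(9.992, 0) = 9.992
Node uu (S = 73.59): V_uu = e^(−0.04)·[0.1609·0.0000 + 0.8391·0.0000] = 0.0000
Node ud (S = 48.21): V_ud = e^(−0.04)·[0.1609·0.0000 + 0.8391·0.0000] = 0.0000
Node dd (S = 31.59): V_dd = e^(−0.04)·[0.1609·0.0000 + 0.8391·9.9919] = 8.0553
Node u (S = 50.75): V_u = e^(−0.04)·[0.1609·0.0000 + 0.8391·0.0000] = 0.0000
Node d (S = 33.25): V_d = e^(−0.04)·[0.1609·0.0000 + 0.8391·8.0553] = 6.4941
Node 0 (S = 35): V_0 = e^(−0.04)·[0.1609·0.0000 + 0.8391·6.4941] = 5.2355

5.24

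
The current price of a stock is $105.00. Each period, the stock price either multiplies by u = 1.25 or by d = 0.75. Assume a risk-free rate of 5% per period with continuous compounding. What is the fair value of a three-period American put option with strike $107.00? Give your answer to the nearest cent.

$13.40

Risk-neutral probability p = (e^0.05 − 0.75)/(1.25 − 0.75) = 0.3013/0.5000 = 0.6025
Terminal stock prices: S_uuu = 205.1, S_uud = 123, S_udd = 73.83, S_ddd = 44.3
Terminal payoffs (K − S): max(-98.08, 0) = 0, max(-16.05, 0) = 0, max(33.17, 0) = 33.17, max(62.7, 0) = 62.7
Node uu (S = 164.1): continuation = e^(−0.05)·[0.6025·0.0000 + 0.3975·0.0000] = 0.0000; exercise value = 0.0000 ≤ continuation, so V_uu = 0.0000
Node ud (S = 98.44): continuation = e^(−0.05)·[0.6025·0.0000 + 0.3975·33.1719] = 12.5414; exercise value = 8.5625 ≤ continuation, so V_ud = 12.5414
Node dd (S = 59.06): continuation = e^(−0.05)·[0.6025·33.1719 + 0.3975·62.7031] = 42.7190; exercise value = 47.9375 > continuation, so V_dd = 47.9375 (exercise)
Node u (S = 131.2): continuation = e^(−0.05)·[0.6025·0.0000 + 0.3975·12.5414] = 4.7416; exercise value = 0.0000 ≤ continuation, so V_u = 4.7416
Node d (S = 78.75): continuation = e^(−0.05)·[0.6025·12.5414 + 0.3975·47.9375] = 25.3121; exercise value = 28.2500 > continuation, so V_d = 28.2500 (exercise)
Node 0 (S = 105): continuation = e^(−0.05)·[0.6025·4.7416 + 0.3975·28.2500] = 13.3982; exercise value = 2.0000 ≤ continuation, so V_0 = 13.3982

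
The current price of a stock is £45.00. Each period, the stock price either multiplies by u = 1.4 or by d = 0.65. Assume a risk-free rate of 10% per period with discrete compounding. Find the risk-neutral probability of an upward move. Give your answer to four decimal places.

Risk-neutral probability p = (1 + 0.1 − 0.65)/(1.4 − 0.65) = 0.4500/0.7500 = 0.6000

p = 0.6000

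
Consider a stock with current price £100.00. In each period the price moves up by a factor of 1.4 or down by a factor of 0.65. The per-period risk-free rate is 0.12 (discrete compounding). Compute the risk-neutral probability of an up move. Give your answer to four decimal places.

Risk-neutral probability p = (1 + 0.12 − 0.65)/(1.4 − 0.65) = 0.4700/0.7500 = 0.6267

p = 0.6267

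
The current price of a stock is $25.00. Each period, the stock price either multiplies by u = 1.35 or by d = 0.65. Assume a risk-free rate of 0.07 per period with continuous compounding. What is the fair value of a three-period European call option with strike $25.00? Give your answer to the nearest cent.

$8.13

Risk-neutral probability p = (e^0.07 − 0.65)/(1.35 − 0.65) = 0.4225/0.7000 = 0.6036
Terminal stock prices: S_uuu = 61.51, S_uud = 29.62, S_udd = 14.26, S_ddd = 6.866
Terminal payoffs (S − K): max(36.51, 0) = 36.51, max(4.616, 0) = 4.616, max(-10.74, 0) = 0, max(-18.13, 0) = 0
Node uu (S = 45.56): V_uu = e^(−0.07)·[0.6036·36.5094 + 0.3964·4.6156] = 22.2527
Node ud (S = 21.94): V_ud = e^(−0.07)·[0.6036·4.6156 + 0.3964·0.0000] = 2.5976
Node dd (S = 10.56): V_dd = e^(−0.07)·[0.6036·0.0000 + 0.3964·0.0000] = 0.0000
Node u (S = 33.75): V_u = e^(−0.07)·[0.6036·22.2527 + 0.3964·2.5976] = 13.4834
Node d (S = 16.25): V_d = e^(−0.07)·[0.6036·2.5976 + 0.3964·0.0000] = 1.4619
Node 0 (S = 25): V_0 = e^(−0.07)·[0.6036·13.4834 + 0.3964·1.4619] = 8.1285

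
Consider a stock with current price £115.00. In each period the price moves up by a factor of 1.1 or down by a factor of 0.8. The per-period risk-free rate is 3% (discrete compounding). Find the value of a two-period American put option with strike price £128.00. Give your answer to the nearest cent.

£13.00

Risk-neutral probability p = (1 + 0.03 − 0.8)/(1.1 − 0.8) = 0.2300/0.3000 = 0.7667
Terminal stock prices: S_uu = 139.2, S_ud = 101.2, S_dd = 73.6
Terminal payoffs (K − S): max(-11.15, 0) = 0, max(26.8, 0) = 26.8, max(54.4, 0) = 54.4
Node u (S = 126.5): continuation = 1/1.03·[0.7667·0.0000 + 0.2333·26.8000] = 6.0712; exercise value = 1.5000 ≤ continuation, so V_u = 6.0712
Node d (S = 92): continuation = 1/1.03·[0.7667·26.8000 + 0.2333·54.4000] = 32.2718; exercise value = 36.0000 > continuation, so V_d = 36.0000 (exercise)
Node 0 (S = 115): continuation = 1/1.03·[0.7667·6.0712 + 0.2333·36.0000] = 12.6744; exercise value = 13.0000 > continuation, so V_0 = 13.0000 (exercise)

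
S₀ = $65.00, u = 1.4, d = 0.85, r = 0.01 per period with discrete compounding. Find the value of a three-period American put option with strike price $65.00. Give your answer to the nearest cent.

Risk-neutral probability p = (1 + 0.01 − 0.85)/(1.4 − 0.85) = 0.1600/0.5500 = 0.2909
Terminal stock prices: S_uuu = 178.4, S_uud = 108.3, S_udd = 65.75, S_ddd = 39.92
Terminal payoffs (K − S): max(-113.4, 0) = 0, max(-43.29, 0) = 0, max(-0.7475, 0) = 0, max(25.08, 0) = 25.08
Node uu (S = 127.4): continuation = 1/1.01·[0.2909·0.0000 + 0.7091·0.0000] = 0.0000; exercise value = 0.0000 ≤ continuation, so V_uu = 0.0000
Node ud (S = 77.35): continuation = 1/1.01·[0.2909·0.0000 + 0.7091·0.0000] = 0.0000; exercise value = 0.0000 ≤ continuation, so V_ud = 0.0000
Node dd (S = 46.96): continuation = 1/1.01·[0.2909·0.0000 + 0.7091·25.0819] = 17.6092; exercise value = 18.0375 > continuation, so V_dd = 18.0375 (exercise)
Node u (S = 91): continuation = 1/1.01·[0.2909·0.0000 + 0.7091·0.0000] = 0.0000; exercise value = 0.0000 ≤ continuation, so V_u = 0.0000
Node d (S = 55.25): continuation = 1/1.01·[0.2909·0.0000 + 0.7091·18.0375] = 12.6636; exercise value = 9.7500 ≤ continuation, so V_d = 12.6636
Node 0 (S = 65): continuation = 1/1.01·[0.2909·0.0000 + 0.7091·12.6636] = 8.8907; exercise value = 0.0000 ≤ continuation, so V_0 = 8.8907

$8.89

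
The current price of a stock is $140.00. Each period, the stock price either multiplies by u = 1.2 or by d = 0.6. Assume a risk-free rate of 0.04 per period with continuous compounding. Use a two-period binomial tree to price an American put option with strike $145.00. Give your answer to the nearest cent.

$23.50

Risk-neutral probability p = (e^0.04 − 0.6)/(1.2 − 0.6) = 0.4408/0.6000 = 0.7347
Terminal stock prices: S_uu = 201.6, S_ud = 100.8, S_dd = 50.4
Terminal payoffs (K − S): max(-56.6, 0) = 0, max(44.2, 0) = 44.2, max(94.6, 0) = 94.6
Node u (S = 168): continuation = e^(−0.04)·[0.7347·0.0000 + 0.2653·44.2000] = 11.2671; exercise value = 0.0000 ≤ continuation, so V_u = 11.2671
Node d (S = 84): continuation = e^(−0.04)·[0.7347·44.2000 + 0.2653·94.6000] = 55.3145; exercise value = 61.0000 > continuation, so V_d = 61.0000 (exercise)
Node 0 (S = 140): continuation = e^(−0.04)·[0.7347·11.2671 + 0.2653·61.0000] = 23.5028; exercise value = 5.0000 ≤ continuation, so V_0 = 23.5028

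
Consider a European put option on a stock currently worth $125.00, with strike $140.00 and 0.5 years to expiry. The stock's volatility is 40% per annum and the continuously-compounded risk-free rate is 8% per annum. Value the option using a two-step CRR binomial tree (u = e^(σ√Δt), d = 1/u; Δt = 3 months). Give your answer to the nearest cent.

$20.69

CRR parameters: u = e^(σ√Δt) = e^(0.4·√0.25) = 1.2214, d = 1/u = 0.8187
Per-period rate: rΔt = 0.08·0.25 = 0.02, so R = e^0.02 = 1.0202
Risk-neutral probability p = (e^0.02 − 0.8187)/(1.2214 − 0.8187) = 0.2015/0.4027 = 0.5003
Terminal stock prices: S_uu = 186.5, S_ud = 125, S_dd = 83.79
Terminal payoffs (K − S): max(-46.48, 0) = 0, max(15, 0) = 15, max(56.21, 0) = 56.21
Node u (S = 152.7): V_u = e^(−0.02)·[0.5003·0.0000 + 0.4997·15.0000] = 7.3466
Node d (S = 102.3): V_d = e^(−0.02)·[0.5003·15.0000 + 0.4997·56.2100] = 34.8865
Node 0 (S = 125): V_0 = e^(−0.02)·[0.5003·7.3466 + 0.4997·34.8865] = 20.6894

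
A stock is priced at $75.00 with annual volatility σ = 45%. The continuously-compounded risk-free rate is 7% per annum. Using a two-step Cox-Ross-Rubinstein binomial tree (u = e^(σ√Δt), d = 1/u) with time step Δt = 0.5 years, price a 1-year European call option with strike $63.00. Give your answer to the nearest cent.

CRR parameters: u = e^(σ√Δt) = e^(0.45·√0.5) = 1.3746, d = 1/u = 0.7275
Per-period rate: rΔt = 0.07·0.5 = 0.035, so R = e^0.035 = 1.0356
Risk-neutral probability p = (e^0.035 − 0.7275)/(1.3746 − 0.7275) = 0.3082/0.6472 = 0.4762
Terminal stock prices: S_uu = 141.7, S_ud = 75, S_dd = 39.69
Terminal payoffs (S − K): max(78.72, 0) = 78.72, max(12, 0) = 12, max(-23.31, 0) = 0
Node u (S = 103.1): V_u = e^(−0.035)·[0.4762·78.7244 + 0.5238·12.0000] = 42.2655
Node d (S = 54.56): V_d = e^(−0.035)·[0.4762·12.0000 + 0.5238·0.0000] = 5.5173
Node 0 (S = 75): V_0 = e^(−0.035)·[0.4762·42.2655 + 0.5238·5.5173] = 22.2235

$22.22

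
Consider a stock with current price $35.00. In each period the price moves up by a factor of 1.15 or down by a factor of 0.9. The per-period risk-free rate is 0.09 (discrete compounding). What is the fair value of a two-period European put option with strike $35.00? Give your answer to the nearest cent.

$0.32

Risk-neutral probability p = (1 + 0.09 − 0.9)/(1.15 − 0.9) = 0.1900/0.2500 = 0.7600
Terminal stock prices: S_uu = 46.29, S_ud = 36.23, S_dd = 28.35
Terminal payoffs (K − S): max(-11.29, 0) = 0, max(-1.225, 0) = 0, max(6.65, 0) = 6.65
Node u (S = 40.25): V_u = 1/1.09·[0.7600·0.0000 + 0.2400·0.0000] = 0.0000
Node d (S = 31.5): V_d = 1/1.09·[0.7600·0.0000 + 0.2400·6.6500] = 1.4642
Node 0 (S = 35): V_0 = 1/1.09·[0.7600·0.0000 + 0.2400·1.4642] = 0.3224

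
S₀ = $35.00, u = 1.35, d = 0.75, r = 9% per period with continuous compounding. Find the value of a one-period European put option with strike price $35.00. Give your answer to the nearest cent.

Risk-neutral probability p = (e^0.09 − 0.75)/(1.35 − 0.75) = 0.3442/0.6000 = 0.5736
Terminal stock prices: S_u = 47.25, S_d = 26.25
Terminal payoffs (K − S): max(-12.25, 0) = 0, max(8.75, 0) = 8.75
Node 0 (S = 35): V_0 = e^(−0.09)·[0.5736·0.0000 + 0.4264·8.7500] = 3.4097

$3.41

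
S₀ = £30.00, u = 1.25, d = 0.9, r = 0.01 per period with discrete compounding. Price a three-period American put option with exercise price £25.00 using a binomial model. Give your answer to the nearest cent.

Risk-neutral probability p = (1 + 0.01 − 0.9)/(1.25 − 0.9) = 0.1100/0.3500 = 0.3143
Terminal stock prices: S_uuu = 58.59, S_uud = 42.19, S_udd = 30.38, S_ddd = 21.87
Terminal payoffs (K − S): max(-33.59, 0) = 0, max(-17.19, 0) = 0, max(-5.375, 0) = 0, max(3.13, 0) = 3.13
Node uu (S = 46.88): continuation = 1/1.01·[0.3143·0.0000 + 0.6857·0.0000] = 0.0000; exercise value = 0.0000 ≤ continuation, so V_uu = 0.0000
Node ud (S = 33.75): continuation = 1/1.01·[0.3143·0.0000 + 0.6857·0.0000] = 0.0000; exercise value = 0.0000 ≤ continuation, so V_ud = 0.0000
Node dd (S = 24.3): continuation = 1/1.01·[0.3143·0.0000 + 0.6857·3.1300] = 2.1250; exercise value = 0.7000 ≤ continuation, so V_dd = 2.1250
Node u (S = 37.5): continuation = 1/1.01·[0.3143·0.0000 + 0.6857·0.0000] = 0.0000; exercise value = 0.0000 ≤ continuation, so V_u = 0.0000
Node d (S = 27): continuation = 1/1.01·[0.3143·0.0000 + 0.6857·2.1250] = 1.4427; exercise value = 0.0000 ≤ continuation, so V_d = 1.4427
Node 0 (S = 30): continuation = 1/1.01·[0.3143·0.0000 + 0.6857·1.4427] = 0.9795; exercise value = 0.0000 ≤ continuation, so V_0 = 0.9795

£0.98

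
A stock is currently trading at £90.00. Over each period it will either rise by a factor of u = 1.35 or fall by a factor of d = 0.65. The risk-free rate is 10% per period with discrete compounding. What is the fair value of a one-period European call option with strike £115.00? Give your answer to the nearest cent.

£3.80

Risk-neutral probability p = (1 + 0.1 − 0.65)/(1.35 − 0.65) = 0.4500/0.7000 = 0.6429
Terminal stock prices: S_u = 121.5, S_d = 58.5
Terminal payoffs (S − K): max(6.5, 0) = 6.5, max(-56.5, 0) = 0
Node 0 (S = 90): V_0 = 1/1.1·[0.6429·6.5000 + 0.3571·0.0000] = 3.7987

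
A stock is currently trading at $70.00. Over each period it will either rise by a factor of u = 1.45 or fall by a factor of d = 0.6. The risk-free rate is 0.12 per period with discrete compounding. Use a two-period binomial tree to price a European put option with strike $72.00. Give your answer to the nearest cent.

Risk-neutral probability p = (1 + 0.12 − 0.6)/(1.45 − 0.6) = 0.5200/0.8500 = 0.6118
Terminal stock prices: S_uu = 147.2, S_ud = 60.9, S_dd = 25.2
Terminal payoffs (K − S): max(-75.18, 0) = 0, max(11.1, 0) = 11.1, max(46.8, 0) = 46.8
Node u (S = 101.5): V_u = 1/1.12·[0.6118·0.0000 + 0.3882·11.1000] = 3.8477
Node d (S = 42): V_d = 1/1.12·[0.6118·11.1000 + 0.3882·46.8000] = 22.2857
Node 0 (S = 70): V_0 = 1/1.12·[0.6118·3.8477 + 0.3882·22.2857] = 9.8268

$9.83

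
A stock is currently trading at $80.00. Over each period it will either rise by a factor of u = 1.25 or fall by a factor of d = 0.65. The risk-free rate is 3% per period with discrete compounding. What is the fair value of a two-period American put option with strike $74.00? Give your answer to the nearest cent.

Risk-neutral probability p = (1 + 0.03 − 0.65)/(1.25 − 0.65) = 0.3800/0.6000 = 0.6333
Terminal stock prices: S_uu = 125, S_ud = 65, S_dd = 33.8
Terminal payoffs (K − S): max(-51, 0) = 0, max(9, 0) = 9, max(40.2, 0) = 40.2
Node u (S = 100): continuation = 1/1.03·[0.6333·0.0000 + 0.3667·9.0000] = 3.2039; exercise value = 0.0000 ≤ continuation, so V_u = 3.2039
Node d (S = 52): continuation = 1/1.03·[0.6333·9.0000 + 0.3667·40.2000] = 19.8447; exercise value = 22.0000 > continuation, so V_d = 22.0000 (exercise)
Node 0 (S = 80): continuation = 1/1.03·[0.6333·3.2039 + 0.3667·22.0000] = 9.8017; exercise value = 0.0000 ≤ continuation, so V_0 = 9.8017

$9.80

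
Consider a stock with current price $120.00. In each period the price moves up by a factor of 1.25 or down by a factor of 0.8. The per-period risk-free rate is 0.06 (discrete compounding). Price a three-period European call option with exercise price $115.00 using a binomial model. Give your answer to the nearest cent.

$31.76

Risk-neutral probability p = (1 + 0.06 − 0.8)/(1.25 − 0.8) = 0.2600/0.4500 = 0.5778
Terminal stock prices: S_uuu = 234.4, S_uud = 150, S_udd = 96, S_ddd = 61.44
Terminal payoffs (S − K): max(119.4, 0) = 119.4, max(35, 0) = 35, max(-19, 0) = 0, max(-53.56, 0) = 0
Node uu (S = 187.5): V_uu = 1/1.06·[0.5778·119.3750 + 0.4222·35.0000] = 79.0094
Node ud (S = 120): V_ud = 1/1.06·[0.5778·35.0000 + 0.4222·0.0000] = 19.0776
Node dd (S = 76.8): V_dd = 1/1.06·[0.5778·0.0000 + 0.4222·0.0000] = 0.0000
Node u (S = 150): V_u = 1/1.06·[0.5778·79.0094 + 0.4222·19.0776] = 50.6650
Node d (S = 96): V_d = 1/1.06·[0.5778·19.0776 + 0.4222·0.0000] = 10.3987
Node 0 (S = 120): V_0 = 1/1.06·[0.5778·50.6650 + 0.4222·10.3987] = 31.7582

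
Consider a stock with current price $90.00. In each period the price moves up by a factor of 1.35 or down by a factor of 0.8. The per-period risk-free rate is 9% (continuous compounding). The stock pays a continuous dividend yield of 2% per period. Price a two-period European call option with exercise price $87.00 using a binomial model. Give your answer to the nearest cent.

Per-period risk-free factor R = e^0.09 = 1.0942; dividend-adjusted growth = e^(0.09−0.02) = 1.0725.
Risk-neutral probability p = (1.0725 − 0.8)/(1.35 − 0.8) = 0.2725/0.5500 = 0.4955
Terminal stock prices: S_uu = 164, S_ud = 97.2, S_dd = 57.6
Terminal payoffs (S − K): max(77.03, 0) = 77.03, max(10.2, 0) = 10.2, max(-29.4, 0) = 0
Node u (S = 121.5): V_u = e^(−0.09)·[0.4955·77.0250 + 0.5045·10.2000] = 39.5821
Node d (S = 72): V_d = e^(−0.09)·[0.4955·10.2000 + 0.5045·0.0000] = 4.6188
Node 0 (S = 90): V_0 = e^(−0.09)·[0.4955·39.5821 + 0.5045·4.6188] = 20.0535

$20.05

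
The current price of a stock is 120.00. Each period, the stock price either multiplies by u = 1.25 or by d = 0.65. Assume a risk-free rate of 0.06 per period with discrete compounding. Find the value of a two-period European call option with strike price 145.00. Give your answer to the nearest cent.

Risk-neutral probability p = (1 + 0.06 − 0.65)/(1.25 − 0.65) = 0.4100/0.6000 = 0.6833
Terminal stock prices: S_uu = 187.5, S_ud = 97.5, S_dd = 50.7
Terminal payoffs (S − K): max(42.5, 0) = 42.5, max(-47.5, 0) = 0, max(-94.3, 0) = 0
Node u (S = 150): V_u = 1/1.06·[0.6833·42.5000 + 0.3167·0.0000] = 27.3978
Node d (S = 78): V_d = 1/1.06·[0.6833·0.0000 + 0.3167·0.0000] = 0.0000
Node 0 (S = 120): V_0 = 1/1.06·[0.6833·27.3978 + 0.3167·0.0000] = 17.6621

17.66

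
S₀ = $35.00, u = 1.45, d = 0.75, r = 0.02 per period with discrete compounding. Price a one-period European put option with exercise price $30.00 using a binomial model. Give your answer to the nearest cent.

Risk-neutral probability p = (1 + 0.02 − 0.75)/(1.45 − 0.75) = 0.2700/0.7000 = 0.3857
Terminal stock prices: S_u = 50.75, S_d = 26.25
Terminal payoffs (K − S): max(-20.75, 0) = 0, max(3.75, 0) = 3.75
Node 0 (S = 35): V_0 = 1/1.02·[0.3857·0.0000 + 0.6143·3.7500] = 2.2584

$2.26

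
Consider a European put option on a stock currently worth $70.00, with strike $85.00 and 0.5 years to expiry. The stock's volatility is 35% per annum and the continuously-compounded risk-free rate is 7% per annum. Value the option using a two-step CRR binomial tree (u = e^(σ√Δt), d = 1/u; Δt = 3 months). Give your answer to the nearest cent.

$15.63

CRR parameters: u = e^(σ√Δt) = e^(0.35·√0.25) = 1.1912, d = 1/u = 0.8395
Per-period rate: rΔt = 0.07·0.25 = 0.0175, so R = e^0.0175 = 1.0177
Risk-neutral probability p = (e^0.0175 − 0.8395)/(1.1912 − 0.8395) = 0.1782/0.3518 = 0.5065
Terminal stock prices: S_uu = 99.33, S_ud = 70, S_dd = 49.33
Terminal payoffs (K − S): max(-14.33, 0) = 0, max(15, 0) = 15, max(35.67, 0) = 35.67
Node u (S = 83.39): V_u = e^(−0.0175)·[0.5065·0.0000 + 0.4935·15.0000] = 7.2734
Node d (S = 58.76): V_d = e^(−0.0175)·[0.5065·15.0000 + 0.4935·35.6718] = 24.7634
Node 0 (S = 70): V_0 = e^(−0.0175)·[0.5065·7.2734 + 0.4935·24.7634] = 15.6281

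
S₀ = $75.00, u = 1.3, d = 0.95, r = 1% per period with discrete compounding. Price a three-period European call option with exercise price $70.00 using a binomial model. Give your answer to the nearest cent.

Risk-neutral probability p = (1 + 0.01 − 0.95)/(1.3 − 0.95) = 0.0600/0.3500 = 0.1714
Terminal stock prices: S_uuu = 164.8, S_uud = 120.4, S_udd = 87.99, S_ddd = 64.3
Terminal payoffs (S − K): max(94.78, 0) = 94.78, max(50.41, 0) = 50.41, max(17.99, 0) = 17.99, max(-5.697, 0) = 0
Node uu (S = 126.8): V_uu = 1/1.01·[0.1714·94.7750 + 0.8286·50.4125] = 57.4431
Node ud (S = 92.62): V_ud = 1/1.01·[0.1714·50.4125 + 0.8286·17.9937] = 23.3181
Node dd (S = 67.69): V_dd = 1/1.01·[0.1714·17.9937 + 0.8286·0.0000] = 3.0541
Node u (S = 97.5): V_u = 1/1.01·[0.1714·57.4431 + 0.8286·23.3181] = 28.8793
Node d (S = 71.25): V_d = 1/1.01·[0.1714·23.3181 + 0.8286·3.0541] = 6.4633
Node 0 (S = 75): V_0 = 1/1.01·[0.1714·28.8793 + 0.8286·6.4633] = 10.2040

$10.20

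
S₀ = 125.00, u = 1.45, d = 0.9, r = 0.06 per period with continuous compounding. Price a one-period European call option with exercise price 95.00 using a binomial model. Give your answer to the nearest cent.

Risk-neutral probability p = (e^0.06 − 0.9)/(1.45 − 0.9) = 0.1618/0.5500 = 0.2942
Terminal stock prices: S_u = 181.2, S_d = 112.5
Terminal payoffs (S − K): max(86.25, 0) = 86.25, max(17.5, 0) = 17.5
Node 0 (S = 125): V_0 = e^(−0.06)·[0.2942·86.2500 + 0.7058·17.5000] = 35.5324

35.53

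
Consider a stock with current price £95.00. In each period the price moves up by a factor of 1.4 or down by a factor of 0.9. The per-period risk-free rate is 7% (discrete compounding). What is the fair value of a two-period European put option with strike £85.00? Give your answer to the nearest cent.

Risk-neutral probability p = (1 + 0.07 − 0.9)/(1.4 − 0.9) = 0.1700/0.5000 = 0.3400
Terminal stock prices: S_uu = 186.2, S_ud = 119.7, S_dd = 76.95
Terminal payoffs (K − S): max(-101.2, 0) = 0, max(-34.7, 0) = 0, max(8.05, 0) = 8.05
Node u (S = 133): V_u = 1/1.07·[0.3400·0.0000 + 0.6600·0.0000] = 0.0000
Node d (S = 85.5): V_d = 1/1.07·[0.3400·0.0000 + 0.6600·8.0500] = 4.9654
Node 0 (S = 95): V_0 = 1/1.07·[0.3400·0.0000 + 0.6600·4.9654] = 3.0628

£3.06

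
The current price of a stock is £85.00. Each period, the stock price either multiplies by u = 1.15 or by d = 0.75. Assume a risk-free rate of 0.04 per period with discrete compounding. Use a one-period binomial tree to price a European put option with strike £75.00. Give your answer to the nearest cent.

£2.97

Risk-neutral probability p = (1 + 0.04 − 0.75)/(1.15 − 0.75) = 0.2900/0.4000 = 0.7250
Terminal stock prices: S_u = 97.75, S_d = 63.75
Terminal payoffs (K − S): max(-22.75, 0) = 0, max(11.25, 0) = 11.25
Node 0 (S = 85): V_0 = 1/1.04·[0.7250·0.0000 + 0.2750·11.2500] = 2.9748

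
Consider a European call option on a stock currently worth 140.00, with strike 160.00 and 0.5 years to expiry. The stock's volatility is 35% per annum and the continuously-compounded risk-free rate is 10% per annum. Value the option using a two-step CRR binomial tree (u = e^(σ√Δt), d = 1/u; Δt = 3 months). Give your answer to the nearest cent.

10.27

CRR parameters: u = e^(σ√Δt) = e^(0.35·√0.25) = 1.1912, d = 1/u = 0.8395
Per-period rate: rΔt = 0.1·0.25 = 0.025, so R = e^0.025 = 1.0253
Risk-neutral probability p = (e^0.025 − 0.8395)/(1.1912 − 0.8395) = 0.1859/0.3518 = 0.5283
Terminal stock prices: S_uu = 198.7, S_ud = 140, S_dd = 98.66
Terminal payoffs (S − K): max(38.67, 0) = 38.67, max(-20, 0) = 0, max(-61.34, 0) = 0
Node u (S = 166.8): V_u = e^(−0.025)·[0.5283·38.6695 + 0.4717·0.0000] = 19.9255
Node d (S = 117.5): V_d = e^(−0.025)·[0.5283·0.0000 + 0.4717·0.0000] = 0.0000
Node 0 (S = 140): V_0 = e^(−0.025)·[0.5283·19.9255 + 0.4717·0.0000] = 10.2672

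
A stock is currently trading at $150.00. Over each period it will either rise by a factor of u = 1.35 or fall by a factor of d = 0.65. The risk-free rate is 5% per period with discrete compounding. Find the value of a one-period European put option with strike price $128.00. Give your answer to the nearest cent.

$12.45

Risk-neutral probability p = (1 + 0.05 − 0.65)/(1.35 − 0.65) = 0.4000/0.7000 = 0.5714
Terminal stock prices: S_u = 202.5, S_d = 97.5
Terminal payoffs (K − S): max(-74.5, 0) = 0, max(30.5, 0) = 30.5
Node 0 (S = 150): V_0 = 1/1.05·[0.5714·0.0000 + 0.4286·30.5000] = 12.4490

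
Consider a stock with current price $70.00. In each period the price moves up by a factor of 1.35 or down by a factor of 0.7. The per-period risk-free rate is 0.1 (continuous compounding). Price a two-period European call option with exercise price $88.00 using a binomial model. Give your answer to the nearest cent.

$12.59

Risk-neutral probability p = (e^0.1 − 0.7)/(1.35 − 0.7) = 0.4052/0.6500 = 0.6233
Terminal stock prices: S_uu = 127.6, S_ud = 66.15, S_dd = 34.3
Terminal payoffs (S − K): max(39.58, 0) = 39.58, max(-21.85, 0) = 0, max(-53.7, 0) = 0
Node u (S = 94.5): V_u = e^(−0.1)·[0.6233·39.5750 + 0.3767·0.0000] = 22.3211
Node d (S = 49): V_d = e^(−0.1)·[0.6233·0.0000 + 0.3767·0.0000] = 0.0000
Node 0 (S = 70): V_0 = e^(−0.1)·[0.6233·22.3211 + 0.3767·0.0000] = 12.5896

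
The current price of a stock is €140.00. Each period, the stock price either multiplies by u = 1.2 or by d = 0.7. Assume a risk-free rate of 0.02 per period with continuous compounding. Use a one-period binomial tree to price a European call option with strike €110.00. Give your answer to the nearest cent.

€36.41

Risk-neutral probability p = (e^0.02 − 0.7)/(1.2 − 0.7) = 0.3202/0.5000 = 0.6404
Terminal stock prices: S_u = 168, S_d = 98
Terminal payoffs (S − K): max(58, 0) = 58, max(-12, 0) = 0
Node 0 (S = 140): V_0 = e^(−0.02)·[0.6404·58.0000 + 0.3596·0.0000] = 36.4079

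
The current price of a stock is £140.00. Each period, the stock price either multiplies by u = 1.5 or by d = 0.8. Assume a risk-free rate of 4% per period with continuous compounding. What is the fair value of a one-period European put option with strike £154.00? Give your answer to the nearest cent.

£26.47

Risk-neutral probability p = (e^0.04 − 0.8)/(1.5 − 0.8) = 0.2408/0.7000 = 0.3440
Terminal stock prices: S_u = 210, S_d = 112
Terminal payoffs (K − S): max(-56, 0) = 0, max(42, 0) = 42
Node 0 (S = 140): V_0 = e^(−0.04)·[0.3440·0.0000 + 0.6560·42.0000] = 26.4710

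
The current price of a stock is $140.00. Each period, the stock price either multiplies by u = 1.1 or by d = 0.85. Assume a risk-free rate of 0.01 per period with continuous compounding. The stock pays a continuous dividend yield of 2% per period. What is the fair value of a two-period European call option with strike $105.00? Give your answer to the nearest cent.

Per-period risk-free factor R = e^0.01 = 1.0101; dividend-adjusted growth = e^(0.01−0.02) = 0.9900.
Risk-neutral probability p = (0.9900 − 0.85)/(1.1 − 0.85) = 0.1400/0.2500 = 0.5602
Terminal stock prices: S_uu = 169.4, S_ud = 130.9, S_dd = 101.1
Terminal payoffs (S − K): max(64.4, 0) = 64.4, max(25.9, 0) = 25.9, max(-3.85, 0) = 0
Node u (S = 154): V_u = e^(−0.01)·[0.5602·64.4000 + 0.4398·25.9000] = 46.9954
Node d (S = 119): V_d = e^(−0.01)·[0.5602·25.9000 + 0.4398·0.0000] = 14.3648
Node 0 (S = 140): V_0 = e^(−0.01)·[0.5602·46.9954 + 0.4398·14.3648] = 32.3196

$32.32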